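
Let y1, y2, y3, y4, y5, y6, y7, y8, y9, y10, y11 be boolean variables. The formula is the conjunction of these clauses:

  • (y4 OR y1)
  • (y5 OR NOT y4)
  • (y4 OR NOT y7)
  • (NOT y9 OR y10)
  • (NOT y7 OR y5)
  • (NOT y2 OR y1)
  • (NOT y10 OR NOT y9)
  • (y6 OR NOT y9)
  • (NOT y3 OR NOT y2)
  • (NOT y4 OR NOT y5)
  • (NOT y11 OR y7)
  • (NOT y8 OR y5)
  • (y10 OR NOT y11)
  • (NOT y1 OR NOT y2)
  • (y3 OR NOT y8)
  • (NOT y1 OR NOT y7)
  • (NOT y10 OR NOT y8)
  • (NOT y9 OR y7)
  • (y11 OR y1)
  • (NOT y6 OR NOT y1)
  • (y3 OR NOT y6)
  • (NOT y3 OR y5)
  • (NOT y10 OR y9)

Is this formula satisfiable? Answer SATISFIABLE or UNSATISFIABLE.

SATISFIABLE

Pure literal: y2 appears only negated; assign y2 = False.
y8 occurs only negated in the remaining clauses — set y8 = False.
Branch on y1: take y1 = True.
  then y7 is forced to False.
  then y11 is forced to False.
  then y9 is forced to False.
  then y6 is forced to False.
  then y10 is forced to False.
For the remaining variables, y3 = True, y4 = False, y5 = True works.
Every clause has at least one true literal under this assignment.
So y1=T, y2=F, y3=T, y4=F, y5=T, y6=F, y7=F, y8=F, y9=F, y10=F, y11=F is a satisfying assignment.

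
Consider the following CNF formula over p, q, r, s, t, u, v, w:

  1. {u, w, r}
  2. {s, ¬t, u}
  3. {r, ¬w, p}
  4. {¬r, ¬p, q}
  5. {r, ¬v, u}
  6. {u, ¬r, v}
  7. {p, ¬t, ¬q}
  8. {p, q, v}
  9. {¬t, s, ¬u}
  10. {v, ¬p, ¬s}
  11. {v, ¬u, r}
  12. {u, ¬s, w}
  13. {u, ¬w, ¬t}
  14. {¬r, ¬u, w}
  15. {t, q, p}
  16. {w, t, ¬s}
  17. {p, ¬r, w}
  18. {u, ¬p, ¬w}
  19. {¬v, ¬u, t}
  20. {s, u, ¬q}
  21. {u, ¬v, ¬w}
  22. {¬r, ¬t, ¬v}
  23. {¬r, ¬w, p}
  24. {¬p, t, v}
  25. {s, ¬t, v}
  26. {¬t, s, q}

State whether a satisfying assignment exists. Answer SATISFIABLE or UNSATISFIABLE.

Branch on p: take p = True.
Branch on q: take q = True.
Try r = False.
For the remaining variables, s = True, t = True, u = True, v = True, w = False works.
Every clause has at least one true literal under this assignment.
So p = True, q = True, r = False, s = True, t = True, u = True, v = True, w = False is a satisfying assignment.

SATISFIABLE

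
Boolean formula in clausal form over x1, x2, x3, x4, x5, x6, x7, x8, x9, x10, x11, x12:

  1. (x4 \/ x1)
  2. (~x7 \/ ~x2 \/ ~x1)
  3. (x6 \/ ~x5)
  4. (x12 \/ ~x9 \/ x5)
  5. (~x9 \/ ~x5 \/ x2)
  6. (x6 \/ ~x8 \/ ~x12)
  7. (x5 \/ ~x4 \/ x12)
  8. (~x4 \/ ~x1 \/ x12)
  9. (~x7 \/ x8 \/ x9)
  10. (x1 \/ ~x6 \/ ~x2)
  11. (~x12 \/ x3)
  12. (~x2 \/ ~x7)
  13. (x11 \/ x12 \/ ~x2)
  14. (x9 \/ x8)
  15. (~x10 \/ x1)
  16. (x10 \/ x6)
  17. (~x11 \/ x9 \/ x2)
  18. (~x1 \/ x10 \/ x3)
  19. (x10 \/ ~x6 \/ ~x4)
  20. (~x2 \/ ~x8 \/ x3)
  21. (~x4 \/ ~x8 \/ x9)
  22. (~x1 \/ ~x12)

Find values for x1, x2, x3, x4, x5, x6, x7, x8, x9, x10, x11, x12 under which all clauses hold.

Pure literal: x3 appears only positively; assign x3 = True.
x7 occurs only negated in the remaining clauses — set x7 = False.
Branch on x1: take x1 = True.
  then x12 is forced to False.
  then x4 is forced to False.
For the remaining variables, x2 = True, x5 = True, x6 = True, x8 = True, x9 = False, x10 = True, x11 = True works.
Every clause has at least one true literal under this assignment.

x1=1, x2=1, x3=1, x4=0, x5=1, x6=1, x7=0, x8=1, x9=0, x10=1, x11=1, x12=0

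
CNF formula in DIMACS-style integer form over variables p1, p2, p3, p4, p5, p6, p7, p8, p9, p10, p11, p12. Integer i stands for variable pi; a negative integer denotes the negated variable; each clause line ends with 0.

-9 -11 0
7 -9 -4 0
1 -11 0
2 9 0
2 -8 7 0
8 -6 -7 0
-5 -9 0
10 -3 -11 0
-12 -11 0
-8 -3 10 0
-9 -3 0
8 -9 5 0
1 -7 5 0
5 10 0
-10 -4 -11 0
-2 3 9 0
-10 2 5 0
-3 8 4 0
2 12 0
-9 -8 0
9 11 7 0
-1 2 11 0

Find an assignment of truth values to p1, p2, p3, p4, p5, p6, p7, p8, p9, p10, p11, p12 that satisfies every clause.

p1=0, p2=1, p3=1, p4=1, p5=1, p6=1, p7=1, p8=1, p9=0, p10=1, p11=0, p12=0

Check each clause:
  1. (~p11 | ~p9) — ~p11 is true.
  2. (p7 | ~p4 | ~p9) — p7 is true.
  3. (~p11 | p1) — ~p11 is true.
  4. (p9 | p2) — p2 is true.
  5. (p2 | ~p8 | p7) — p2 is true.
  6. (~p6 | p8 | ~p7) — p8 is true.
  7. (~p5 | ~p9) — ~p9 is true.
  8. (~p11 | ~p3 | p10) — p10 is true.
  9. (~p11 | ~p12) — ~p12 is true.
  10. (~p3 | p10 | ~p8) — p10 is true.
  11. (~p3 | ~p9) — ~p9 is true.
  12. (~p9 | p5 | p8) — p8 is true.
  13. (p1 | p5 | ~p7) — p5 is true.
  14. (p5 | p10) — p10 is true.
  15. (~p11 | ~p4 | ~p10) — ~p11 is true.
  16. (p9 | ~p2 | p3) — p3 is true.
  17. (~p10 | p2 | p5) — p2 is true.
  18. (~p3 | p4 | p8) — p8 is true.
  19. (p2 | p12) — p2 is true.
  20. (~p9 | ~p8) — ~p9 is true.
  21. (p7 | p9 | p11) — p7 is true.
  22. (p11 | ~p1 | p2) — p2 is true.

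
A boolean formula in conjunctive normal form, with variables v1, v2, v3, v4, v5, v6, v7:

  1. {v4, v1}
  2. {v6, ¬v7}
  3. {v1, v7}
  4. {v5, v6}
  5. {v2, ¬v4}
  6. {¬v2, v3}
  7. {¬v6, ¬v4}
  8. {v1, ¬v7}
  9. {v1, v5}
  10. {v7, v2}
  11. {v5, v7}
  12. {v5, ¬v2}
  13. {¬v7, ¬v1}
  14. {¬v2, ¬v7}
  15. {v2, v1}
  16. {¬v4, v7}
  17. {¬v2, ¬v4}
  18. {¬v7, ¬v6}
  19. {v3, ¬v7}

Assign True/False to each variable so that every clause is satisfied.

v1=T, v2=T, v3=T, v4=F, v5=T, v6=F, v7=F

Check each clause:
  1. {v4, v1} — v1 is true.
  2. {¬v7, v6} — ¬v7 is true.
  3. {v1, v7} — v1 is true.
  4. {v6, v5} — v5 is true.
  5. {¬v4, v2} — v2 is true.
  6. {¬v2, v3} — v3 is true.
  7. {¬v4, ¬v6} — ¬v6 is true.
  8. {¬v7, v1} — ¬v7 is true.
  9. {v5, v1} — v1 is true.
  10. {v7, v2} — v2 is true.
  11. {v5, v7} — v5 is true.
  12. {v5, ¬v2} — v5 is true.
  13. {¬v7, ¬v1} — ¬v7 is true.
  14. {¬v2, ¬v7} — ¬v7 is true.
  15. {v1, v2} — v1 is true.
  16. {¬v4, v7} — ¬v4 is true.
  17. {¬v2, ¬v4} — ¬v4 is true.
  18. {¬v7, ¬v6} — ¬v7 is true.
  19. {¬v7, v3} — ¬v7 is true.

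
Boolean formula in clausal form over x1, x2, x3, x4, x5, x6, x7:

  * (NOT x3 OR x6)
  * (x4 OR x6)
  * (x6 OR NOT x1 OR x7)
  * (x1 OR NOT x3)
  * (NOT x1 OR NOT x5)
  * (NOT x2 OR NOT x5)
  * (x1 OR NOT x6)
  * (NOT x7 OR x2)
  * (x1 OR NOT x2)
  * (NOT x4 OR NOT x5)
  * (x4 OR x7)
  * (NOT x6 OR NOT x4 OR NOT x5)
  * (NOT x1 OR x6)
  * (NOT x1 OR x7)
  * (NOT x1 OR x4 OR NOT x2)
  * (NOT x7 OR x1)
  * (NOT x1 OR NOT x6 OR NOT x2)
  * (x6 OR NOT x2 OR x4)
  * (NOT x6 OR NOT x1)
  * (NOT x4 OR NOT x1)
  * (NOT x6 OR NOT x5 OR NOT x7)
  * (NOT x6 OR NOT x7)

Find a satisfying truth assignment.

x1=False, x2=False, x3=False, x4=True, x5=False, x6=False, x7=False

x3 occurs only negated in the remaining clauses — set x3 = False.
x5 occurs only negated in the remaining clauses — set x5 = False.
Try x1 = False.
  then x6 is forced to False.
  then x4 is forced to True.
  then x2 is forced to False.
  then x7 is forced to False.
Every clause has at least one true literal under this assignment.
Check each clause:
  1. (NOT x3 OR x6) — NOT x3 is true.
  2. (x6 OR x4) — x4 is true.
  3. (NOT x1 OR x7 OR x6) — NOT x1 is true.
  4. (NOT x3 OR x1) — NOT x3 is true.
  5. (NOT x5 OR NOT x1) — NOT x5 is true.
  6. (NOT x5 OR NOT x2) — NOT x5 is true.
  7. (NOT x6 OR x1) — NOT x6 is true.
  8. (NOT x7 OR x2) — NOT x7 is true.
  9. (x1 OR NOT x2) — NOT x2 is true.
  10. (NOT x4 OR NOT x5) — NOT x5 is true.
  11. (x4 OR x7) — x4 is true.
  12. (NOT x4 OR NOT x6 OR NOT x5) — NOT x6 is true.
  13. (x6 OR NOT x1) — NOT x1 is true.
  14. (x7 OR NOT x1) — NOT x1 is true.
  15. (NOT x2 OR NOT x1 OR x4) — x4 is true.
  16. (x1 OR NOT x7) — NOT x7 is true.
  17. (NOT x2 OR NOT x1 OR NOT x6) — NOT x6 is true.
  18. (NOT x2 OR x6 OR x4) — x4 is true.
  19. (NOT x1 OR NOT x6) — NOT x6 is true.
  20. (NOT x1 OR NOT x4) — NOT x1 is true.
  21. (NOT x6 OR NOT x7 OR NOT x5) — NOT x7 is true.
  22. (NOT x6 OR NOT x7) — NOT x7 is true.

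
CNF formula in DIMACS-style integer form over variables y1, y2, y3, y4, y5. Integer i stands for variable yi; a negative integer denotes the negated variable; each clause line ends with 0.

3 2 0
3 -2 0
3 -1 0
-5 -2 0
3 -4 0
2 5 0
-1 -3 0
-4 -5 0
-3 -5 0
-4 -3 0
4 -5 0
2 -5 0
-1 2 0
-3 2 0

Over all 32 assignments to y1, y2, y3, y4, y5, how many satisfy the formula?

1

The models are:
  y1=F y2=T y3=T y4=F y5=F
That's 1 in total.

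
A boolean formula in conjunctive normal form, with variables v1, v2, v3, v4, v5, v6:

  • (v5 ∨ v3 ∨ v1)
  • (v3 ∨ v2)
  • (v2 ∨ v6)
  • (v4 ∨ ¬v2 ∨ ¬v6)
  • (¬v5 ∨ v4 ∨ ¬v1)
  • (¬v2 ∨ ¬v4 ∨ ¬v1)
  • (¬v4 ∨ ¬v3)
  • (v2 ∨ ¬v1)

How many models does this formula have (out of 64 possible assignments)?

9

Case analysis on v2 and v1:
  v2=T, v1=T: remaining (v3,v4,v5,v6) ∈ {(F,F,F,F); (T,F,F,F)} — 2.
  v2=T, v1=F: 5 of the 16 assignments to (v3,v4,v5,v6) work.
  v2=F, v1=T: a clause becomes empty — 0.
  v2=F, v1=F: remaining (v3,v4,v5,v6) ∈ {(T,F,F,T); (T,F,T,T)} — 2.
Total: 2 + 5 + 0 + 2 = 9.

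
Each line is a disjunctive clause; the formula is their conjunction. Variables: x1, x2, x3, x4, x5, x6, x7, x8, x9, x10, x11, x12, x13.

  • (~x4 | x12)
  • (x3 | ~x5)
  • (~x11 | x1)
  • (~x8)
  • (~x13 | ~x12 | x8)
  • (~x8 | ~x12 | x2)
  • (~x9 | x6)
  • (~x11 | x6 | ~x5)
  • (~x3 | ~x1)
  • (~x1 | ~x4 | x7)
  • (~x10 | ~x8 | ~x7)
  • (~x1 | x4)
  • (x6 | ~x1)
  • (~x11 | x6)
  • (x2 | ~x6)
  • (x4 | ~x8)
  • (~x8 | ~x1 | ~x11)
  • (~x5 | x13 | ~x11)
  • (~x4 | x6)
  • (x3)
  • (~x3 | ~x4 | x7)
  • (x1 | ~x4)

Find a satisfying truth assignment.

x1 = F, x2 = T, x3 = T, x4 = F, x5 = F, x6 = T, x7 = T, x8 = F, x9 = F, x10 = T, x11 = F, x12 = F, x13 = T

The clause (~x8) is unit: x8 must be False.
(x3) is a unit clause, so x3 = True.
Unit propagation: (~x1) forces x1 = False.
Unit propagation: (~x11) forces x11 = False.
Unit propagation: (~x4) forces x4 = False.
Pure literal: x2 appears only positively; assign x2 = True.
Pure literal: x9 appears only negated; assign x9 = False.
Try x12 = False.
x5, x6, x7, x10, x13 are now unconstrained; take x5 = False, x6 = True, x7 = True, x10 = True, x13 = True.
Every clause has at least one true literal under this assignment.
Check each clause:
  1. (x12 | ~x4) — ~x4 is true.
  2. (x3 | ~x5) — x3 is true.
  3. (~x11 | x1) — ~x11 is true.
  4. (~x8) — ~x8 is true.
  5. (x8 | ~x13 | ~x12) — ~x12 is true.
  6. (~x12 | x2 | ~x8) — ~x8 is true.
  7. (~x9 | x6) — x6 is true.
  8. (x6 | ~x11 | ~x5) — ~x5 is true.
  9. (~x3 | ~x1) — ~x1 is true.
  10. (~x4 | x7 | ~x1) — ~x4 is true.
  11. (~x7 | ~x8 | ~x10) — ~x8 is true.
  12. (x4 | ~x1) — ~x1 is true.
  13. (~x1 | x6) — x6 is true.
  14. (x6 | ~x11) — ~x11 is true.
  15. (~x6 | x2) — x2 is true.
  16. (x4 | ~x8) — ~x8 is true.
  17. (~x8 | ~x1 | ~x11) — ~x8 is true.
  18. (x13 | ~x5 | ~x11) — ~x11 is true.
  19. (x6 | ~x4) — ~x4 is true.
  20. (x3) — x3 is true.
  21. (~x4 | x7 | ~x3) — ~x4 is true.
  22. (~x4 | x1) — ~x4 is true.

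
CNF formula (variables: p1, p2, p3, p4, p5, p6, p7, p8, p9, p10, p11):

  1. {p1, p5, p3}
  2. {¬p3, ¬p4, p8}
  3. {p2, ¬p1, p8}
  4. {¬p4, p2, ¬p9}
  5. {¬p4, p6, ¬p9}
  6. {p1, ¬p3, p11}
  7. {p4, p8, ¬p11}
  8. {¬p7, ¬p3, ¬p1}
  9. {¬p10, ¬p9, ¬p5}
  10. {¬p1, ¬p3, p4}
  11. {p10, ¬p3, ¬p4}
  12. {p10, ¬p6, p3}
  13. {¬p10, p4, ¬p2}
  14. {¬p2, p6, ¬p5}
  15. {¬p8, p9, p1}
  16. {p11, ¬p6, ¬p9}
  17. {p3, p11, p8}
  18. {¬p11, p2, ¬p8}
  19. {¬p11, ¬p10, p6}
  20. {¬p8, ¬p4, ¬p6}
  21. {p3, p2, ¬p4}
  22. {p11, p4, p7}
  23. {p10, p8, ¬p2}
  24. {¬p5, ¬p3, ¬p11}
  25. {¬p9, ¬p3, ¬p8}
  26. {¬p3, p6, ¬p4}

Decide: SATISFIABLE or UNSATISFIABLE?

SATISFIABLE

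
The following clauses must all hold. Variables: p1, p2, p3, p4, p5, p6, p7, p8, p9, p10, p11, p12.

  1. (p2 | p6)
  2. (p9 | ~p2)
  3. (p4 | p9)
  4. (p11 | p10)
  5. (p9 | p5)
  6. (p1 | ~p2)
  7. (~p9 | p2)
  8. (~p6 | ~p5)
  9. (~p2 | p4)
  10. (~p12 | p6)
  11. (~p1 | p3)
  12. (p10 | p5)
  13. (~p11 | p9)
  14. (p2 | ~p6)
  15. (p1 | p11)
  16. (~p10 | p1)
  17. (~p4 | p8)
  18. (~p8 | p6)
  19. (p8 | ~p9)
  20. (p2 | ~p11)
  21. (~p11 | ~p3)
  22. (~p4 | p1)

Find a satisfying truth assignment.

p1=True, p2=True, p3=True, p4=True, p5=False, p6=True, p7=True, p8=True, p9=True, p10=True, p11=False, p12=False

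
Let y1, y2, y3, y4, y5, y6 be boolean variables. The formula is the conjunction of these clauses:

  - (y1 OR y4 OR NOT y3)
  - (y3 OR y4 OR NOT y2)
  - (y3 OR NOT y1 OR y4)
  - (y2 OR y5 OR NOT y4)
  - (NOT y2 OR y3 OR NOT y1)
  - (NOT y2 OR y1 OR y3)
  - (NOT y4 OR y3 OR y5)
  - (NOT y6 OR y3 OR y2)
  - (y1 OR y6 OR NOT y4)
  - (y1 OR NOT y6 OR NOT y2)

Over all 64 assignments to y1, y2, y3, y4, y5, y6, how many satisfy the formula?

18

Case analysis on y3 and y1:
  y3=T, y1=T: y6 free; 7 ways for (y2,y4,y5) × 2^1 = 14.
  y3=T, y1=F: remaining (y2,y4,y5,y6) ∈ {(F,T,T,T)} — 1.
  y3=F, y1=T: remaining (y2,y4,y5,y6) ∈ {(F,T,T,F)} — 1.
  y3=F, y1=F: remaining (y2,y4,y5,y6) ∈ {(F,F,F,F); (F,F,T,F)} — 2.
Total: 14 + 1 + 1 + 2 = 18.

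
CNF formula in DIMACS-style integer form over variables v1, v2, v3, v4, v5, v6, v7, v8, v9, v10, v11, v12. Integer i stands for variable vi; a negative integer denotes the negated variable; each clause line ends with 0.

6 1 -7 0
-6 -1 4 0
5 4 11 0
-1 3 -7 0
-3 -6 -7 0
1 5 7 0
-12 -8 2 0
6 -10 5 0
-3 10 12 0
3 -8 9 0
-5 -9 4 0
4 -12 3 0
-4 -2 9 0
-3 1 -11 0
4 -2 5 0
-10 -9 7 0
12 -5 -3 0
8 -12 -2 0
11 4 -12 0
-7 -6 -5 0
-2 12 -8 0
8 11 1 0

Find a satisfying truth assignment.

Set v1 = True and propagate.
Branch on v2: take v2 = False.
Set v3 = True and propagate.
The remaining clauses are satisfied by v4 = True, v5 = False, v6 = True, v7 = False, v8 = False, v9 = False, v10 = True, v11 = True, v12 = False.
Every clause has at least one true literal under this assignment.

v1=T, v2=F, v3=T, v4=T, v5=F, v6=T, v7=F, v8=F, v9=F, v10=T, v11=T, v12=F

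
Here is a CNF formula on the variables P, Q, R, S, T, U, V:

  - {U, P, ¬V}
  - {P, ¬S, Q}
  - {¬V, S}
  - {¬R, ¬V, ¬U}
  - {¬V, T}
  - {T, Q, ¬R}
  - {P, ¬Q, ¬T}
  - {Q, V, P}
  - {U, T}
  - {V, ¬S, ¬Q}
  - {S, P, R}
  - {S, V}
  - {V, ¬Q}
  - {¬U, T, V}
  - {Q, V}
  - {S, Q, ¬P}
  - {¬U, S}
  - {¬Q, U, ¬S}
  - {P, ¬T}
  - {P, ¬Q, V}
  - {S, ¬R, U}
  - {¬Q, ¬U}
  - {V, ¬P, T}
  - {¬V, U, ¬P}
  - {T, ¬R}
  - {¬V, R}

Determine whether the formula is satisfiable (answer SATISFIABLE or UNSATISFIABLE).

UNSATISFIABLE

V = True:
  propagation gives S=True, T=True, P=True, U=True; an empty clause results — contradiction.
V = False:
  propagation gives S=True, Q=False; an empty clause results — contradiction.
Every branch closes, so no satisfying assignment exists.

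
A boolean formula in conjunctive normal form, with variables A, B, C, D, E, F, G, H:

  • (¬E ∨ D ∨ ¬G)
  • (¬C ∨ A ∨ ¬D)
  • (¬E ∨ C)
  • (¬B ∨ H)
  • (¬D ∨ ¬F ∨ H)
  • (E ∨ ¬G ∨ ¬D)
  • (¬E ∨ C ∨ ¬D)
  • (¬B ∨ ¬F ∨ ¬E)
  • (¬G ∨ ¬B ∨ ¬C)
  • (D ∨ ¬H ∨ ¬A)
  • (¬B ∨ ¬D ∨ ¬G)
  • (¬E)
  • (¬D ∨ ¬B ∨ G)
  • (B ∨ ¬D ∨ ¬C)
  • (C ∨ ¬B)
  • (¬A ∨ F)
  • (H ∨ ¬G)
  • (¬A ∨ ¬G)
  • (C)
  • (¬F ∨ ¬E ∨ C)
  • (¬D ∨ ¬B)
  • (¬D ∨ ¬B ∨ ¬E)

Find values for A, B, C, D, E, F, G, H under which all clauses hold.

Unit propagation: (¬E) forces E = False.
The clause (C) is unit: C must be True.
Set A = False and propagate.
  then D is forced to False.
Try B = False.
Set G = False and propagate.
F, H are now unconstrained; take F = True, H = True.

A=False, B=False, C=True, D=False, E=False, F=True, G=False, H=True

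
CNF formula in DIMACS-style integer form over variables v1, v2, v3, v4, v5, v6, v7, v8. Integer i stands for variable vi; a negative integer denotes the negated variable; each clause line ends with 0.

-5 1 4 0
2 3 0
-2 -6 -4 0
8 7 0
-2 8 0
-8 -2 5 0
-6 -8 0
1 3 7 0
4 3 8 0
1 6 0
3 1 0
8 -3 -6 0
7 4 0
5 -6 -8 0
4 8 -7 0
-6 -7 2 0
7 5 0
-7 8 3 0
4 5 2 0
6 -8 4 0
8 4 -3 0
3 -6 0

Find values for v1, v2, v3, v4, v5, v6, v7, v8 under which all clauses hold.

Pure literal: v1 appears only positively; assign v1 = True.
Set v2 = False and propagate.
  then v3 is forced to True.
The remaining clauses are satisfied by v4 = True, v5 = True, v6 = False, v7 = False, v8 = True.
Every clause has at least one true literal under this assignment.

v1 = T  v2 = F  v3 = T  v4 = T  v5 = T  v6 = F  v7 = F  v8 = T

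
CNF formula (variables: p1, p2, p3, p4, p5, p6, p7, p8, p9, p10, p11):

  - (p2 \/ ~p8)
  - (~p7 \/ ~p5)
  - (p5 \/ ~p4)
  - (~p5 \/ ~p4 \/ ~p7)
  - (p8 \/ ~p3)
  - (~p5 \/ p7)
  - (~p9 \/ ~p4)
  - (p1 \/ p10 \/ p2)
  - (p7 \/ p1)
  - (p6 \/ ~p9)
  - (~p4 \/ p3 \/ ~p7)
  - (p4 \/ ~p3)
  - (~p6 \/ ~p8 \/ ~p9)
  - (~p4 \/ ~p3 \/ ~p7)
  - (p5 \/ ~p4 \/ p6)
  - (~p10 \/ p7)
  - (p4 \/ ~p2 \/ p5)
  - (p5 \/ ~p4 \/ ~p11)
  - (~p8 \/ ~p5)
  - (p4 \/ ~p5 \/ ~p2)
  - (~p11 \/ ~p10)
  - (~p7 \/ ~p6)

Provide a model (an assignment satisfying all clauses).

p1=T, p2=F, p3=F, p4=F, p5=F, p6=T, p7=F, p8=F, p9=T, p10=F, p11=F

Check each clause:
  1. (p2 \/ ~p8) — ~p8 is true.
  2. (~p5 \/ ~p7) — ~p7 is true.
  3. (p5 \/ ~p4) — ~p4 is true.
  4. (~p7 \/ ~p5 \/ ~p4) — ~p7 is true.
  5. (p8 \/ ~p3) — ~p3 is true.
  6. (p7 \/ ~p5) — ~p5 is true.
  7. (~p4 \/ ~p9) — ~p4 is true.
  8. (p10 \/ p1 \/ p2) — p1 is true.
  9. (p7 \/ p1) — p1 is true.
  10. (p6 \/ ~p9) — p6 is true.
  11. (~p7 \/ ~p4 \/ p3) — ~p7 is true.
  12. (~p3 \/ p4) — ~p3 is true.
  13. (~p9 \/ ~p8 \/ ~p6) — ~p8 is true.
  14. (~p3 \/ ~p7 \/ ~p4) — ~p7 is true.
  15. (~p4 \/ p6 \/ p5) — ~p4 is true.
  16. (~p10 \/ p7) — ~p10 is true.
  17. (~p2 \/ p5 \/ p4) — ~p2 is true.
  18. (~p4 \/ p5 \/ ~p11) — ~p11 is true.
  19. (~p5 \/ ~p8) — ~p8 is true.
  20. (~p2 \/ p4 \/ ~p5) — ~p5 is true.
  21. (~p11 \/ ~p10) — ~p11 is true.
  22. (~p6 \/ ~p7) — ~p7 is true.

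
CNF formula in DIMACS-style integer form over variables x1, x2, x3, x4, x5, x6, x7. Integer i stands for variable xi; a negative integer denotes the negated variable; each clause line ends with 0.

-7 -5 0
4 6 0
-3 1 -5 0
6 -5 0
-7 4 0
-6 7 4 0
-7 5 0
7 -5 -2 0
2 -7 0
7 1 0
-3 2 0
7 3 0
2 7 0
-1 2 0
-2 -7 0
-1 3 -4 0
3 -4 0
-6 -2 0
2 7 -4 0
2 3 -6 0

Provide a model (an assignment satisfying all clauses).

x1=T, x2=T, x3=T, x4=T, x5=F, x6=F, x7=F

Branch on x1: take x1 = True.
  then x2 is forced to True.
  then x7 is forced to False.
  then x5 is forced to False.
  then x3 is forced to True.
  then x6 is forced to False.
  then x4 is forced to True.
Every clause has at least one true literal under this assignment.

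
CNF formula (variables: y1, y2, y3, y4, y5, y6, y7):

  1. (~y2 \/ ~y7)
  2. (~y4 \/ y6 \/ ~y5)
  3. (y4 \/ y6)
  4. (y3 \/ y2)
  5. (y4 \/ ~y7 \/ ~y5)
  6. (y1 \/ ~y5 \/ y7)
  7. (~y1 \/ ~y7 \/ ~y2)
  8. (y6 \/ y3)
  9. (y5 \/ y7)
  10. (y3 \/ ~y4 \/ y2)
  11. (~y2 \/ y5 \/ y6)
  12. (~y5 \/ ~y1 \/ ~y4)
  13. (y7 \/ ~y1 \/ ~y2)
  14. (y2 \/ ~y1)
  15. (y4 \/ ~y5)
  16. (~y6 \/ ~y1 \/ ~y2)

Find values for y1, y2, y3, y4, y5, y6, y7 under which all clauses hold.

y3 occurs only positively in the remaining clauses — set y3 = True.
Branch on y1: take y1 = False.
Set y2 = False and propagate.
Set y4 = False and propagate.
  then y6 is forced to True.
  then y5 is forced to False.
  then y7 is forced to True.

y1=False, y2=False, y3=True, y4=False, y5=False, y6=True, y7=True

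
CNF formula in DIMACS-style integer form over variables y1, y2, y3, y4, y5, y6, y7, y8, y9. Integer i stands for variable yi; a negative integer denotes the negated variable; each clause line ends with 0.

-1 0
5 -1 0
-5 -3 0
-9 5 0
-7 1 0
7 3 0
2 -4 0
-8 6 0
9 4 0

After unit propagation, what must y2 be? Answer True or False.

True

(~y1) stands alone — y1 = False.
In (~y7 | y1), y1 is now false; ~y7 must hold, so y7 = False.
In (y3 | y7), y7 is now false; y3 must hold, so y3 = True.
(~y5 | ~y3): since y3 = True, the clause reduces to (~y5). y5 = False.
In (y5 | ~y9), y5 is now false; ~y9 must hold, so y9 = False.
(y9 | y4): since y9 = False, the clause reduces to (y4). y4 = True.
From (y2 | ~y4) and y4 = True: y2 = True.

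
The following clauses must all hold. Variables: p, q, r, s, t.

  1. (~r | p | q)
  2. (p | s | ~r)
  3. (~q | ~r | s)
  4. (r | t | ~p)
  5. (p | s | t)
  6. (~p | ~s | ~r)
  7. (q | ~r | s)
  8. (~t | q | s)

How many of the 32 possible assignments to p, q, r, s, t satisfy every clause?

Case analysis on r and s:
  r=T, s=T: remaining (p,q,t) ∈ {(F,T,F); (F,T,T)} — 2.
  r=T, s=F: a clause becomes empty — 0.
  r=F, s=T: q free; 3 ways for (p,t) × 2^1 = 6.
  r=F, s=F: remaining (p,q,t) ∈ {(F,T,T); (T,T,T)} — 2.
Total: 2 + 0 + 6 + 2 = 10.

10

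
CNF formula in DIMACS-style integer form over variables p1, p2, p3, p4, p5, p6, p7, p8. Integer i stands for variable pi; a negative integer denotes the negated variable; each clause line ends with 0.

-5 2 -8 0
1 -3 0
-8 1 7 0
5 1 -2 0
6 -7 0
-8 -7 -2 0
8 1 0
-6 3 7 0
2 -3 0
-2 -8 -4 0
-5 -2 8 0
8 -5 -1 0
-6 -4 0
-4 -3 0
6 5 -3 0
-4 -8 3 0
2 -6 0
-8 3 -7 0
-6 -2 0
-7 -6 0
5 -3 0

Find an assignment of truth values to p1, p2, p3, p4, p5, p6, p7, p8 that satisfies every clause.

p1=True, p2=False, p3=False, p4=False, p5=False, p6=False, p7=False, p8=False

p4 occurs only negated in the remaining clauses — set p4 = False.
Branch on p1: take p1 = True.
For the remaining variables, p2 = False, p3 = False, p5 = False, p6 = False, p7 = False, p8 = False works.
Every clause has at least one true literal under this assignment.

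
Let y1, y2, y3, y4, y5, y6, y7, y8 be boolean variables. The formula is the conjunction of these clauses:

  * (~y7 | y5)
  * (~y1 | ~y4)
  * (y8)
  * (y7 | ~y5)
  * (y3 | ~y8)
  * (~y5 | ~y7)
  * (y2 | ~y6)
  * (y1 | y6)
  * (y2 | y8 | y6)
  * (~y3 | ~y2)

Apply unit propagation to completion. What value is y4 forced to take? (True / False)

False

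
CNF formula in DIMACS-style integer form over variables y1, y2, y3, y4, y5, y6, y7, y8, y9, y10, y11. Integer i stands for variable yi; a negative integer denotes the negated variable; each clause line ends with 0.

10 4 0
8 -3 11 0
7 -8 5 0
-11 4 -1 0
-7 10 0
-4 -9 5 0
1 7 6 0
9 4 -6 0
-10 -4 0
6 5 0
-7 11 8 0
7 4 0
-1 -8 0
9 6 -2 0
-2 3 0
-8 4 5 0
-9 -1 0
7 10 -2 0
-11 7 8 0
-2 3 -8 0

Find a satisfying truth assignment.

y1 = T, y2 = F, y3 = F, y4 = T, y5 = T, y6 = T, y7 = F, y8 = F, y9 = F, y10 = F, y11 = F

y2 occurs only negated in the remaining clauses — set y2 = False.
y5 occurs only positively in the remaining clauses — set y5 = True.
Try y1 = True.
  then y8 is forced to False.
  then y9 is forced to False.
For the remaining variables, y3 = False, y4 = True, y6 = True, y7 = False, y10 = False, y11 = False works.
Every clause has at least one true literal under this assignment.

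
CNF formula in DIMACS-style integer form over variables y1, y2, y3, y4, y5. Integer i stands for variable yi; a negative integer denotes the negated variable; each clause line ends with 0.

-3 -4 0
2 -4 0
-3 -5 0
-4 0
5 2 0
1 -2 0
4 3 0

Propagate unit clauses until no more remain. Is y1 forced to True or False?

True

(¬y4) is a unit clause: y4 = False.
(y4 ∨ y3): since y4 = False, the clause reduces to (y3). y3 = True.
In (¬y5 ∨ ¬y3), ¬y3 is now false; ¬y5 must hold, so y5 = False.
(y2 ∨ y5): since y5 = False, the clause reduces to (y2). y2 = True.
(y1 ∨ ¬y2): since y2 = True, the clause reduces to (y1). y1 = True.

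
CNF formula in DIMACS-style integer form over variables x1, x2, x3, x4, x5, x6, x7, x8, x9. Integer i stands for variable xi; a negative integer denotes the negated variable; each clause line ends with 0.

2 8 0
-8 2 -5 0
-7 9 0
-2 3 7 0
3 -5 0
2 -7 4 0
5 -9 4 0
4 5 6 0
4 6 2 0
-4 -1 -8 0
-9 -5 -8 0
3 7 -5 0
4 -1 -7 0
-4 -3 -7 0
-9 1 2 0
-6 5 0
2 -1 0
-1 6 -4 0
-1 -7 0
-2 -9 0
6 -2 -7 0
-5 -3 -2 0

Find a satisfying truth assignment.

Try x1 = False.
Branch on x2: take x2 = True.
  then x9 is forced to False.
  then x7 is forced to False.
  then x3 is forced to True.
  then x5 is forced to False.
  then x6 is forced to False.
  then x4 is forced to True.
x8 is now unconstrained; take x8 = True.
Every clause has at least one true literal under this assignment.

x1 = False, x2 = True, x3 = True, x4 = True, x5 = False, x6 = False, x7 = False, x8 = True, x9 = False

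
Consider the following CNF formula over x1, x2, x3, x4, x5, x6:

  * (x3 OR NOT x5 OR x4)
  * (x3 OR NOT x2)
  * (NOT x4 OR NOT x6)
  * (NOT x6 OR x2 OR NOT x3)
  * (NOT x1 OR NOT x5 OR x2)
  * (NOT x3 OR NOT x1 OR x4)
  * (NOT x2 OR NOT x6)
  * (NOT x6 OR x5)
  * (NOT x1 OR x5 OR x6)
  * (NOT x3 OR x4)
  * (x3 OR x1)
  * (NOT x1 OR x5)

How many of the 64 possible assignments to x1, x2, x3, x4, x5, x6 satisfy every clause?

The models are:
  x1=F x2=F x3=T x4=T x5=F x6=F
  x1=F x2=F x3=T x4=T x5=T x6=F
  x1=F x2=T x3=T x4=T x5=F x6=F
  x1=F x2=T x3=T x4=T x5=T x6=F
  x1=T x2=T x3=T x4=T x5=T x6=F
That's 5 in total.

5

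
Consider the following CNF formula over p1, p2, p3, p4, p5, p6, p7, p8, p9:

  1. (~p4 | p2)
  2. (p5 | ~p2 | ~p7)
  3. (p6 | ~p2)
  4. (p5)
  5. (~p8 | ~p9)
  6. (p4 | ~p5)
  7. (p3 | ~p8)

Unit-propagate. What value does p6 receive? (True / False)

(p5) is a unit clause: p5 = True.
(p4 | ~p5): since p5 = True, the clause reduces to (p4). p4 = True.
From (~p4 | p2) and p4 = True: p2 = True.
From (p6 | ~p2) and p2 = True: p6 = True.

True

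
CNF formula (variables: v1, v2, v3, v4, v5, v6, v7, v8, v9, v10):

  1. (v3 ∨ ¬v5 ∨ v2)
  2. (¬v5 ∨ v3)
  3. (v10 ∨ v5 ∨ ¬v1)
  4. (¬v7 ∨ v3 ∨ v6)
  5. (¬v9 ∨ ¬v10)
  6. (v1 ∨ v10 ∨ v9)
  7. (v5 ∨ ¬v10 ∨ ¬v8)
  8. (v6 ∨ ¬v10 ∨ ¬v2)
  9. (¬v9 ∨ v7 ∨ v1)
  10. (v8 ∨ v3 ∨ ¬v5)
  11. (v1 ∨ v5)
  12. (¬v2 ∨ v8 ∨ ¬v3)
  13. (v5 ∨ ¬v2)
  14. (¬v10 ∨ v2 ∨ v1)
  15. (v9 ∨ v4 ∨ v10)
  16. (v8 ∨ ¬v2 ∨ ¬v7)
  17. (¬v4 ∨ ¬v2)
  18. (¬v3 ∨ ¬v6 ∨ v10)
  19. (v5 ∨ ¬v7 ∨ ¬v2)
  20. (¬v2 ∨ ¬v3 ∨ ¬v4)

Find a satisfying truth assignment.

v1 = True, v2 = False, v3 = True, v4 = False, v5 = True, v6 = False, v7 = True, v8 = True, v9 = True, v10 = False

Check each clause:
  1. (v3 ∨ ¬v5 ∨ v2) — v3 is true.
  2. (v3 ∨ ¬v5) — v3 is true.
  3. (¬v1 ∨ v5 ∨ v10) — v5 is true.
  4. (v3 ∨ ¬v7 ∨ v6) — v3 is true.
  5. (¬v10 ∨ ¬v9) — ¬v10 is true.
  6. (v9 ∨ v10 ∨ v1) — v1 is true.
  7. (¬v8 ∨ ¬v10 ∨ v5) — v5 is true.
  8. (¬v2 ∨ v6 ∨ ¬v10) — ¬v10 is true.
  9. (v7 ∨ ¬v9 ∨ v1) — v1 is true.
  10. (¬v5 ∨ v3 ∨ v8) — v8 is true.
  11. (v1 ∨ v5) — v1 is true.
  12. (¬v3 ∨ ¬v2 ∨ v8) — v8 is true.
  13. (¬v2 ∨ v5) — v5 is true.
  14. (¬v10 ∨ v1 ∨ v2) — v1 is true.
  15. (v9 ∨ v4 ∨ v10) — v9 is true.
  16. (¬v7 ∨ v8 ∨ ¬v2) — v8 is true.
  17. (¬v2 ∨ ¬v4) — ¬v4 is true.
  18. (v10 ∨ ¬v3 ∨ ¬v6) — ¬v6 is true.
  19. (¬v2 ∨ v5 ∨ ¬v7) — v5 is true.
  20. (¬v2 ∨ ¬v4 ∨ ¬v3) — ¬v4 is true.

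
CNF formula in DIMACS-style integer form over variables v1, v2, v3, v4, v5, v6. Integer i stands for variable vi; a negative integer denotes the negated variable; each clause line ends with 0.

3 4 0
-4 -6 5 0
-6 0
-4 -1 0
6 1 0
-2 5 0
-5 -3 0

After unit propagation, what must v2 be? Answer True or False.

Unit clause (~v6) sets v6 = False.
(v6 \/ v1): since v6 = False, the clause reduces to (v1). v1 = True.
From (~v1 \/ ~v4) and v1 = True: v4 = False.
(v4 \/ v3) with v4 = False leaves only v3, so v3 = True.
From (~v3 \/ ~v5) and v3 = True: v5 = False.
In (v5 \/ ~v2), v5 is now false; ~v2 must hold, so v2 = False.

False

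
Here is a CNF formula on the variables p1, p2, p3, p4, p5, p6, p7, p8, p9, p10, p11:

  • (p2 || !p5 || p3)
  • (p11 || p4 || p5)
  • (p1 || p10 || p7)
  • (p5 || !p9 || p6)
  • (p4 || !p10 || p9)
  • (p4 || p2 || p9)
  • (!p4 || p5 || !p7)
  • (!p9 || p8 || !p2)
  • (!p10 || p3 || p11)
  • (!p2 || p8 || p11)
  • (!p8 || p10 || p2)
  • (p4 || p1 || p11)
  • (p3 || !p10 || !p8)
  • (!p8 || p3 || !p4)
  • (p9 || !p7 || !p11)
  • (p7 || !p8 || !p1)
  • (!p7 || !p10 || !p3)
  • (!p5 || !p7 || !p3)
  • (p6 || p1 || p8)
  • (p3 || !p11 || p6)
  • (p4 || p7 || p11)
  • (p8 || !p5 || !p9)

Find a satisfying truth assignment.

p6 occurs only positively in the remaining clauses — set p6 = True.
Try p1 = False.
Try p2 = True.
The remaining clauses are satisfied by p3 = False, p4 = True, p5 = True, p7 = False, p8 = False, p9 = False, p10 = True, p11 = True.

p1 = False, p2 = True, p3 = False, p4 = True, p5 = True, p6 = True, p7 = False, p8 = False, p9 = False, p10 = True, p11 = True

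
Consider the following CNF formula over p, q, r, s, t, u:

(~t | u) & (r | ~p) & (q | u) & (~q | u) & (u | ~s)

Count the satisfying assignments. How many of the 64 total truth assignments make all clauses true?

24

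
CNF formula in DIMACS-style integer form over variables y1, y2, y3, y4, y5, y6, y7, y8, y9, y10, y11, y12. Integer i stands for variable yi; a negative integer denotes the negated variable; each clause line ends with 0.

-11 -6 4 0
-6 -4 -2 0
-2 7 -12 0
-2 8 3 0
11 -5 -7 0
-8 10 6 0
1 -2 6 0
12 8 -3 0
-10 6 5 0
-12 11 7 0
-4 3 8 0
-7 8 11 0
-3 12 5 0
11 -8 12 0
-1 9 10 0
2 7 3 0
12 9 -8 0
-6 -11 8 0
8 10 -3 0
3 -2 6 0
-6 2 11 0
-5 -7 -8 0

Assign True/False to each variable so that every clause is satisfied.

y1 = False, y2 = False, y3 = False, y4 = False, y5 = True, y6 = False, y7 = True, y8 = False, y9 = False, y10 = True, y11 = True, y12 = False

Try y1 = False.
Set y2 = False and propagate.
The remaining clauses are satisfied by y3 = False, y4 = False, y5 = True, y6 = False, y7 = True, y8 = False, y9 = False, y10 = True, y11 = True, y12 = False.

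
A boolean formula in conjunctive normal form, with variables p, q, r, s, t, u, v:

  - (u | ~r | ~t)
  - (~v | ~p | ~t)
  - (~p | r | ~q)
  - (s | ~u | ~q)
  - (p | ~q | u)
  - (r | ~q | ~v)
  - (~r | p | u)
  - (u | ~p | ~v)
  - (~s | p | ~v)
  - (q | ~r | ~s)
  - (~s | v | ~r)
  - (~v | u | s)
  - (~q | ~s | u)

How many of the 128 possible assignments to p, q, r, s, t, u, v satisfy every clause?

Case analysis on u and p:
  u=1, p=1: 10 of the 32 assignments to (q,r,s,t,v) work.
  u=1, p=0: t free; 6 ways for (q,r,s,v) × 2^1 = 12.
  u=0, p=1: 6 of the 32 assignments to (q,r,s,t,v) work.
  u=0, p=0: remaining (q,r,s,t,v) ∈ {(0,0,0,0,0); (0,0,0,1,0); (0,0,1,0,0); (0,0,1,1,0)} — 4.
Total: 10 + 12 + 6 + 4 = 32.

32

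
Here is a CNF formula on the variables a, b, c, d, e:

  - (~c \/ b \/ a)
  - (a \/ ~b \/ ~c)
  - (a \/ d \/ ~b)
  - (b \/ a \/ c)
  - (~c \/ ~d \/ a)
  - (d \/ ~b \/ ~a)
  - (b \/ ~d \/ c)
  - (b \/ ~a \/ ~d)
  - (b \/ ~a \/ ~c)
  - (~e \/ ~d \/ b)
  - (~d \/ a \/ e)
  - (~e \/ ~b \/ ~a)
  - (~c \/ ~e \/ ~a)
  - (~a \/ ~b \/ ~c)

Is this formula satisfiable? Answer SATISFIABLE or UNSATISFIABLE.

Set a = True and propagate.
Try b = True.
  then d is forced to True.
  then e is forced to False.
  then c is forced to False.
So a=T, b=T, c=F, d=T, e=F is a satisfying assignment.

SATISFIABLE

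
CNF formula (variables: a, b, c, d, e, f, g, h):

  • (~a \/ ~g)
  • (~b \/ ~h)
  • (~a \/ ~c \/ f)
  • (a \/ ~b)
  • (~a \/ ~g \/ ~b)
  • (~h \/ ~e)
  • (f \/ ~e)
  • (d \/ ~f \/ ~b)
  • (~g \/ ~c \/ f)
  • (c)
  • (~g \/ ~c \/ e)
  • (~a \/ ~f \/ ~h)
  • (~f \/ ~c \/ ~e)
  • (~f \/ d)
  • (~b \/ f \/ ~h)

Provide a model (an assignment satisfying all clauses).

(c) is a unit clause, so c = True.
Pure literal: d appears only positively; assign d = True.
g occurs only negated in the remaining clauses — set g = False.
Set a = True and propagate.
  then f is forced to True.
  then h is forced to False.
  then e is forced to False.
b is now unconstrained; take b = True.

a = 1  b = 1  c = 1  d = 1  e = 0  f = 1  g = 0  h = 0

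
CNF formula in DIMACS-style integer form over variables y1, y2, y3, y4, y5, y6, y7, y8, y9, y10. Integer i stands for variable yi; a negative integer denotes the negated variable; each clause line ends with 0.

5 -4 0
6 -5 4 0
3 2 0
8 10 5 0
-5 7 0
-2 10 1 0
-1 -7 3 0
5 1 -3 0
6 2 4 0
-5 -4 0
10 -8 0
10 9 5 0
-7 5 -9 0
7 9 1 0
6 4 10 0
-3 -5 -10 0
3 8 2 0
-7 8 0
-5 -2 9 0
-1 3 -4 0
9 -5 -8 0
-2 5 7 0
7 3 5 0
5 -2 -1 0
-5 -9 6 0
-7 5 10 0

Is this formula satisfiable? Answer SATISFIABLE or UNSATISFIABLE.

Try y1 = False.
For the remaining variables, y2 = True, y3 = False, y4 = False, y5 = False, y6 = False, y7 = True, y8 = True, y9 = False, y10 = True works.
So y1=0, y2=1, y3=0, y4=0, y5=0, y6=0, y7=1, y8=1, y9=0, y10=1 is a satisfying assignment.

SATISFIABLE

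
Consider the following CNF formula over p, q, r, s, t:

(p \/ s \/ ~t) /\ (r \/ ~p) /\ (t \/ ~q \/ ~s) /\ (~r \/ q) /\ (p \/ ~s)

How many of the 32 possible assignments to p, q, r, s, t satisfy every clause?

The models are:
  p=F q=F r=F s=F t=F
  p=F q=T r=F s=F t=F
  p=F q=T r=T s=F t=F
  p=T q=T r=T s=F t=F
  p=T q=T r=T s=F t=T
  p=T q=T r=T s=T t=T
That's 6 in total.

6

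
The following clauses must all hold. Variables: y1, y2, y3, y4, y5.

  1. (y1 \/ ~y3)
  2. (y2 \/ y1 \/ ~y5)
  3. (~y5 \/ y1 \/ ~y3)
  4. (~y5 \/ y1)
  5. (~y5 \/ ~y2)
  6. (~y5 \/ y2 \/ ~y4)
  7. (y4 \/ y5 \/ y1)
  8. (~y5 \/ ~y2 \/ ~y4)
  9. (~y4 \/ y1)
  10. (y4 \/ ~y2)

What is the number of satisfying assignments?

8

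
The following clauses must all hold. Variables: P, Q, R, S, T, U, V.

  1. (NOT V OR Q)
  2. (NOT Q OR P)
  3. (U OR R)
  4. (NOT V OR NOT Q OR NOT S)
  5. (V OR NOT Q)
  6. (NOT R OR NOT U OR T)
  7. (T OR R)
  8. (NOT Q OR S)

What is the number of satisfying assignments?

16

Split on Q, then R.
  Q=1, R=1: a clause becomes empty — 0.
  Q=1, R=0: a clause becomes empty — 0.
  Q=0, R=1: P, S free; 3 ways for (T,U,V) × 2^2 = 12.
  Q=0, R=0: remaining (P,S,T,U,V) ∈ {(0,0,1,1,0); (0,1,1,1,0); (1,0,1,1,0); (1,1,1,1,0)} — 4.
Total: 0 + 0 + 12 + 4 = 16.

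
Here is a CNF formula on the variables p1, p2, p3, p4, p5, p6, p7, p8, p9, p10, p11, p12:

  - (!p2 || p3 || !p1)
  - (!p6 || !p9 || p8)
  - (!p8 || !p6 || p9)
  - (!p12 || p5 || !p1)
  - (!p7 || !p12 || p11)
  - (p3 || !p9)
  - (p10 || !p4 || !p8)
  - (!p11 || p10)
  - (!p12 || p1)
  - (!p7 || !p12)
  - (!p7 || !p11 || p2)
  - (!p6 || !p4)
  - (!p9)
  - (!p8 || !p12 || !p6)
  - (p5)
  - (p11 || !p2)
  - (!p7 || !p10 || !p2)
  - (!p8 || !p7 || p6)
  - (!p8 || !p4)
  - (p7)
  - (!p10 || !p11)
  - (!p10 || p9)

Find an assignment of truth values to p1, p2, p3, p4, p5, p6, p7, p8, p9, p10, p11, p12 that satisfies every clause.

p1 = True  p2 = False  p3 = False  p4 = False  p5 = True  p6 = False  p7 = True  p8 = False  p9 = False  p10 = False  p11 = False  p12 = False

(!p9) is a unit clause, so p9 = False.
(p5) is a unit clause, so p5 = True.
The clause (p7) is unit: p7 must be True.
The clause (!p12) is unit: p12 must be False.
Unit propagation: (!p10) forces p10 = False.
(!p11) is a unit clause, so p11 = False.
The clause (!p2) is unit: p2 must be False.
p4 occurs only negated in the remaining clauses — set p4 = False.
Pure literal: p8 appears only negated; assign p8 = False.
p1, p3, p6 are now unconstrained; take p1 = True, p3 = False, p6 = False.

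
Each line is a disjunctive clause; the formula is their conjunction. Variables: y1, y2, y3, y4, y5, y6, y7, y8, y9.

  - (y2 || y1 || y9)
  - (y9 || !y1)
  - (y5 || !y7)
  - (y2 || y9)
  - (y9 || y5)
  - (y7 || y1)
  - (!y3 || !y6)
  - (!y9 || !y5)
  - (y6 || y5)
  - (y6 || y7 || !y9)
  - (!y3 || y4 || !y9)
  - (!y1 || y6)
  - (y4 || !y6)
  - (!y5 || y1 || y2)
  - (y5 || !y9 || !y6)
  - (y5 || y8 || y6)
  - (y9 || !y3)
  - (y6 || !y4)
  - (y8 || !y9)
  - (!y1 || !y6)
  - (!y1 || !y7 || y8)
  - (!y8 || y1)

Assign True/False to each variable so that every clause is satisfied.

Pure literal: y2 appears only positively; assign y2 = True.
Pure literal: y3 appears only negated; assign y3 = False.
Set y1 = False and propagate.
  then y7 is forced to True.
  then y5 is forced to True.
  then y9 is forced to False.
  then y8 is forced to False.
For the remaining variables, y4 = False, y6 = False works.
Every clause has at least one true literal under this assignment.

y1=False, y2=True, y3=False, y4=False, y5=True, y6=False, y7=True, y8=False, y9=False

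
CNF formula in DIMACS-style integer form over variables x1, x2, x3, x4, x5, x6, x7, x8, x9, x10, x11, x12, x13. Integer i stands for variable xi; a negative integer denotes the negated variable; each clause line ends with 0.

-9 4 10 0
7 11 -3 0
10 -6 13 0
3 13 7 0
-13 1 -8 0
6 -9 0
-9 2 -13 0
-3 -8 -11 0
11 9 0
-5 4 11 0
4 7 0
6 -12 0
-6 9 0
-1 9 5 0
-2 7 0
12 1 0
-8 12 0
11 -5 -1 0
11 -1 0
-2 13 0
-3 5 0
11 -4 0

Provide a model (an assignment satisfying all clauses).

x1 = T, x2 = F, x3 = T, x4 = T, x5 = T, x6 = F, x7 = F, x8 = F, x9 = F, x10 = F, x11 = T, x12 = F, x13 = T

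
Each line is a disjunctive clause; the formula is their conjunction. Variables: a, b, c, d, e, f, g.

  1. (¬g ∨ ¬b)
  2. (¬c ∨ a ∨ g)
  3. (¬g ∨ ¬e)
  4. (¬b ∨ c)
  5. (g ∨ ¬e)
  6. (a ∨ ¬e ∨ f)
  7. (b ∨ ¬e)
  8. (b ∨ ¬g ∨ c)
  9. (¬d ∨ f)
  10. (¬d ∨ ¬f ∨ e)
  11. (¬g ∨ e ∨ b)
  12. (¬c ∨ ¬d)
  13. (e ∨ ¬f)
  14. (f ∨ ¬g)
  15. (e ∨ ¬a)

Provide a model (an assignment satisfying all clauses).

a=0, b=0, c=0, d=0, e=0, f=0, g=0

d occurs only negated in the remaining clauses — set d = False.
Set a = False and propagate.
Set b = False and propagate.
  then e is forced to False.
  then g is forced to False.
  then c is forced to False.
  then f is forced to False.
Every clause has at least one true literal under this assignment.
Check each clause:
  1. (¬b ∨ ¬g) — ¬g is true.
  2. (¬c ∨ g ∨ a) — ¬c is true.
  3. (¬e ∨ ¬g) — ¬g is true.
  4. (c ∨ ¬b) — ¬b is true.
  5. (g ∨ ¬e) — ¬e is true.
  6. (¬e ∨ a ∨ f) — ¬e is true.
  7. (b ∨ ¬e) — ¬e is true.
  8. (b ∨ c ∨ ¬g) — ¬g is true.
  9. (f ∨ ¬d) — ¬d is true.
  10. (e ∨ ¬d ∨ ¬f) — ¬f is true.
  11. (¬g ∨ e ∨ b) — ¬g is true.
  12. (¬c ∨ ¬d) — ¬d is true.
  13. (e ∨ ¬f) — ¬f is true.
  14. (f ∨ ¬g) — ¬g is true.
  15. (¬a ∨ e) — ¬a is true.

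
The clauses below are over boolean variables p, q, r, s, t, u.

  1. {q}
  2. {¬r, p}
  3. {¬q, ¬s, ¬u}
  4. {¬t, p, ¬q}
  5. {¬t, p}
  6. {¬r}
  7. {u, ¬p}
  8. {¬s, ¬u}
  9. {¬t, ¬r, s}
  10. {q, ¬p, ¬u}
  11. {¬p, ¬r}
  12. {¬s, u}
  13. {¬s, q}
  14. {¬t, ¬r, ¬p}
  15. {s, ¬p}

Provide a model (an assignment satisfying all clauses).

p = False  q = True  r = False  s = False  t = False  u = True

(q) is a unit clause, so q = True.
(¬r) is a unit clause, so r = False.
t occurs only negated in the remaining clauses — set t = False.
Branch on p: take p = False.
Set s = False and propagate.
u is now unconstrained; take u = True.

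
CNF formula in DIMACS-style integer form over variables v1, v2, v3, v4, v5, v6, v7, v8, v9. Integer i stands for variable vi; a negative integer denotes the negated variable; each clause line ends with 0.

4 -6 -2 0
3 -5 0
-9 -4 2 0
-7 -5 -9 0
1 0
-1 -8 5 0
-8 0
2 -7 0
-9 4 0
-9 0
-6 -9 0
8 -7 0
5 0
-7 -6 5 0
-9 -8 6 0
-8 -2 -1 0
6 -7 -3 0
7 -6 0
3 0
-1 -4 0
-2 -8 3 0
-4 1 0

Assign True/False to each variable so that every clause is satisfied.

Unit propagation: (v1) forces v1 = True.
The clause (¬v8) is unit: v8 must be False.
(¬v9) is a unit clause, so v9 = False.
(¬v7) is a unit clause, so v7 = False.
The clause (v5) is unit: v5 must be True.
(v3) is a unit clause, so v3 = True.
The clause (¬v6) is unit: v6 must be False.
Unit propagation: (¬v4) forces v4 = False.
v2 is now unconstrained; take v2 = False.

v1 = True, v2 = False, v3 = True, v4 = False, v5 = True, v6 = False, v7 = False, v8 = False, v9 = False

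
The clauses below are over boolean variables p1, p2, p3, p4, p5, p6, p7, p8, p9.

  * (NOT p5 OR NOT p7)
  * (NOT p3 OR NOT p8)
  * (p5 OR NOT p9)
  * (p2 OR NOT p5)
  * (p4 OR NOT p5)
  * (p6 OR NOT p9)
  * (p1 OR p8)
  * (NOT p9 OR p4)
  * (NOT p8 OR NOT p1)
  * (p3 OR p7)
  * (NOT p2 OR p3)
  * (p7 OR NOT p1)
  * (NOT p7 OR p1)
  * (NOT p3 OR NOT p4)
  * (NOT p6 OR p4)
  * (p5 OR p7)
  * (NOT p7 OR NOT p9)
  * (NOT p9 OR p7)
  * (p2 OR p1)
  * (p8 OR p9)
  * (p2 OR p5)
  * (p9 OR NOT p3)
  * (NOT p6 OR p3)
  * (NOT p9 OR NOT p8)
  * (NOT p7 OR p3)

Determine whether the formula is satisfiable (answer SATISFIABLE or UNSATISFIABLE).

p7 = True:
  propagation gives p5=False, p9=False, p1=True, p8=False; an empty clause results — contradiction.
p7 = False:
  propagation gives p3=True, p8=False, p1=True; an empty clause results — contradiction.
Every branch closes, so no satisfying assignment exists.

UNSATISFIABLE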